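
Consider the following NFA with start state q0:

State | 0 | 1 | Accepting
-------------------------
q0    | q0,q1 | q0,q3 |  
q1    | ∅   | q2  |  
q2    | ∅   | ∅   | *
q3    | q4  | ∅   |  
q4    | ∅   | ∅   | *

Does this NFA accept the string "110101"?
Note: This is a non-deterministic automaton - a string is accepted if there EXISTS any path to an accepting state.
Track the set of states the NFA could be in: start {q0}
Read '1': {q0} → {q0, q3}
Read '1': {q0, q3} → {q0, q3}
Read '0': {q0, q3} → {q0, q1, q4}
Read '1': {q0, q1, q4} → {q0, q2, q3}
Read '0': {q0, q2, q3} → {q0, q1, q4}
Read '1': {q0, q1, q4} → {q0, q2, q3}
Final set {q0, q2, q3} contains accepting state(s) {q2} → accepted.

Final answer: Yes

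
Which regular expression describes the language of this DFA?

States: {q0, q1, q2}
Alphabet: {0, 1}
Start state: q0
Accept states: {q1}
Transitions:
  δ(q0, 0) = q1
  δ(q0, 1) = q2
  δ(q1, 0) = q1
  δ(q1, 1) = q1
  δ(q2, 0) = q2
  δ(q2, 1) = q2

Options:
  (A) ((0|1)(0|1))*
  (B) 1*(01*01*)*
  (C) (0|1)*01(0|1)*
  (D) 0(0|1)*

Testing sample strings against the DFA:
  '11000' -> rejected
  '001' -> accepted
  '0110' -> accepted
  '0001' -> accepted
Checking each option for a counterexample:
  (A) ((0|1)(0|1))*: ε is rejected by the DFA but matches the regex → eliminated
  (B) 1*(01*01*)*: ε is rejected by the DFA but matches the regex → eliminated
  (C) (0|1)*01(0|1)*: '0' is accepted by the DFA but does not match the regex → eliminated
  (D) 0(0|1)*: agrees with the DFA on all strings of length ≤ 4
Only (D) 0(0|1)* is consistent with the DFA.

Final answer: (D) 0(0|1)*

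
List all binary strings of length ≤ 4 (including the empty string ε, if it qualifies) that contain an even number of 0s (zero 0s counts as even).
Checking every binary string of length 0 to 4:
  Length 0: accepted: ε | rejected: (none)
  Length 1: accepted: 1 | rejected: 0
  Length 2: accepted: 00, 11 | rejected: 01, 10
  Length 3: accepted: 001, 010, 100, 111 | rejected: 000, 011, 101, 110
  Length 4: accepted: 0000, 0011, 0101, 0110, 1001, 1010, 1100, 1111 | rejected: 0001, 0010, 0100, 0111, 1000, 1011, 1101, 1110
Total: 16 string(s).

Final answer: ε, 1, 00, 11, 001, 010, 100, 111, 0000, 0011, 0101, 0110, 1001, 1010, 1100, 1111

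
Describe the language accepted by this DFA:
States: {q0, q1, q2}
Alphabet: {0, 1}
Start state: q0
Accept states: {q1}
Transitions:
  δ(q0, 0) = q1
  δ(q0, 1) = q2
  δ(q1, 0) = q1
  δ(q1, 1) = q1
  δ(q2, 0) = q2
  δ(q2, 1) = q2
Analyzing the DFA structure:
Start state: q0
Accept states: {q1}
Interpreting what each state remembers (checking against the transitions):
  q0: nothing has been read yet
  q1: the first symbol was 0
  q2: the first symbol was 1 (trap state)
  δ(q0, 0): in q0 (nothing has been read yet), after reading 0 we have: the first symbol was 0 → q1
  δ(q0, 1): in q0 (nothing has been read yet), after reading 1 we have: the first symbol was 1 (trap state) → q2
  δ(q1, 0): in q1 (the first symbol was 0), after reading 0 we have: the first symbol was 0 → q1
  δ(q1, 1): in q1 (the first symbol was 0), after reading 1 we have: the first symbol was 0 → q1
  δ(q2, 0): in q2 (the first symbol was 1 (trap state)), after reading 0 we have: the first symbol was 1 (trap state) → q2
  δ(q2, 1): in q2 (the first symbol was 1 (trap state)), after reading 1 we have: the first symbol was 1 (trap state) → q2
A string is accepted iff it ends in {q1}, i.e. the first symbol was 0.
Language: All binary strings starting with 0

Final answer: All binary strings starting with 0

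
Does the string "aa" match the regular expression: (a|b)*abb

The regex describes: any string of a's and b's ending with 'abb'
No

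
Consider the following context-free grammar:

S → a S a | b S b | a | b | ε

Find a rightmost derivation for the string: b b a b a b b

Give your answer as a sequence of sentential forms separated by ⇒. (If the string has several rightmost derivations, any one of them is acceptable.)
Start with S.
Step 1: the rightmost non-terminal is S; apply S → b S b:  b S b
Step 2: the rightmost non-terminal is S; apply S → b S b:  b b S b b
Step 3: the rightmost non-terminal is S; apply S → a S a:  b b a S a b b
Step 4: the rightmost non-terminal is S; apply S → b:  b b a b a b b

Final answer: S ⇒ b S b ⇒ b b S b b ⇒ b b a S a b b ⇒ b b a b a b b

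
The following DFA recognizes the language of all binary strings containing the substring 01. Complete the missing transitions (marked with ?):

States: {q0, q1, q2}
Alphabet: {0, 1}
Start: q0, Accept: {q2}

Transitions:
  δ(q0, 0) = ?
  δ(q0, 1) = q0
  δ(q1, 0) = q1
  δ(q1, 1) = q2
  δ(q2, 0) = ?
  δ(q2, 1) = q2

What each state remembers (consistent with the given transitions and accept states):
  q0: 01 not seen yet and the last symbol was not 0
  q1: 01 not seen yet and the last symbol was 0
  q2: the substring 01 has already been seen
Filling in the missing entries:
  δ(q0, 0): in q0 (01 not seen yet and the last symbol was not 0), after reading 0 we have: 01 not seen yet and the last symbol was 0 → q1
  δ(q2, 0): in q2 (the substring 01 has already been seen), after reading 0 we have: the substring 01 has already been seen → q2

Final answer: δ(q0, 0) = q1; δ(q2, 0) = q2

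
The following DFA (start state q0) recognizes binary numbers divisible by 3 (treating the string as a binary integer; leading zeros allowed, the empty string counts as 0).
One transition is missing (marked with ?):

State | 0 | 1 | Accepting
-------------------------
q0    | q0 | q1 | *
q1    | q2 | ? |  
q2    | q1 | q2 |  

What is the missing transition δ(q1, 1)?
q0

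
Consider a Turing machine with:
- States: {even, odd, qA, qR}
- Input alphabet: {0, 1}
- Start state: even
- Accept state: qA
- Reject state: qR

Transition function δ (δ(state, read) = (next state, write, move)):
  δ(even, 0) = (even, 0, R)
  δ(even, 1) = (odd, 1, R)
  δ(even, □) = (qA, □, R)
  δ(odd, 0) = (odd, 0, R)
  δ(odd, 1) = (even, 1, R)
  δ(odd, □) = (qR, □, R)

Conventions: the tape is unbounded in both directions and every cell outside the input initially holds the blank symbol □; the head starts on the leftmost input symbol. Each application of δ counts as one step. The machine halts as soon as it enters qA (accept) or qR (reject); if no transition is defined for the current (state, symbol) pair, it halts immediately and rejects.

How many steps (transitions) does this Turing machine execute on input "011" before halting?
Step 0: [even]011 (head at position 0)
Step 1: δ(even, 0) = (even, 0, R)  ⊢  0[even]11 (head at position 1)
Step 2: δ(even, 1) = (odd, 1, R)  ⊢  01[odd]1 (head at position 2)
Step 3: δ(odd, 1) = (even, 1, R)  ⊢  011[even]□ (head at position 3)
Step 4: δ(even, □) = (qA, □, R)  ⊢  011□[qA]□ (head at position 4)
The machine is in qA, so it halts and accepts.
Number of transitions executed: 4.

Final answer: 4 steps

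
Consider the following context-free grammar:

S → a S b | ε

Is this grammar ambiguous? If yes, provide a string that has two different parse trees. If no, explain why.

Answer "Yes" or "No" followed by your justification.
At every step exactly one production applies: if the remaining string to generate is non-empty it starts with a and ends with b, forcing S → a S b; if it is empty, S → ε is forced. Hence each string a^n b^n has exactly one derivation (S → a S b applied n times, then S → ε) and one parse tree.

Final answer: No - the grammar is unambiguous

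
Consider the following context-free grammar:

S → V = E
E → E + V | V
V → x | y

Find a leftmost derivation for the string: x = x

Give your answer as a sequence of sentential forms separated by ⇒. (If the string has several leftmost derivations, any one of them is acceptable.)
Start with S.
Step 1: the leftmost non-terminal is S; apply S → V = E:  V = E
Step 2: the leftmost non-terminal is V; apply V → x:  x = E
Step 3: the leftmost non-terminal is E; apply E → V:  x = V
Step 4: the leftmost non-terminal is V; apply V → x:  x = x

Final answer: S ⇒ V = E ⇒ x = E ⇒ x = V ⇒ x = x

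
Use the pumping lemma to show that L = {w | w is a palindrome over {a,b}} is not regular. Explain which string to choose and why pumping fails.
Language: L = {w | w is a palindrome over {a,b}} (strings that read the same forwards and backwards)
Step 1: Assume for contradiction that L is regular, with pumping length p.
Step 2: Choose s = a^p b a^p. Then s ∈ L (it reads the same forwards and backwards) and |s| ≥ p.
Step 3: Consider any decomposition s = xyz with |xy| ≤ p and |y| > 0. Since |xy| ≤ p and the first p symbols of s are all a's, y = a^k for some k with 1 ≤ k ≤ p.
Step 4: Pumping up (i = 2): xy²z = a^(p+k) b a^p. Its reverse is a^p b a^(p+k) ≠ a^(p+k) b a^p (the single b is no longer in the middle), so xy²z is not a palindrome and xy²z ∉ L.
This contradicts the pumping lemma, so L is not regular.

Final answer: Choose s = a^p b a^p. Since |xy| ≤ p, y = a^k with k ≥ 1. Then xy²z = a^(p+k) b a^p is not a palindrome, so ∉ L.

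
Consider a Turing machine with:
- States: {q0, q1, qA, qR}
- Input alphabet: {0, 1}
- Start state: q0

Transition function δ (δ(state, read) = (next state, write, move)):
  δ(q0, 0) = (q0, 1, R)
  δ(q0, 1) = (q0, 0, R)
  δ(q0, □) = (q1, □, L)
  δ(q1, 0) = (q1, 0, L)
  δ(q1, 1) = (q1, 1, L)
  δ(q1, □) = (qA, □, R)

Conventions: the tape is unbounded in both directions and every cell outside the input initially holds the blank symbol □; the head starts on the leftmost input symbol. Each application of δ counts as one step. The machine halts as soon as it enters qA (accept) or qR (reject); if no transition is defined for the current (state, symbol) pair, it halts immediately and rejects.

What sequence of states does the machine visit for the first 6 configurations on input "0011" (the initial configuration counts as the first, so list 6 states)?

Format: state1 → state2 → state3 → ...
Step 0: [q0]0011 (head at position 0)
Step 1: δ(q0, 0) = (q0, 1, R)  ⊢  1[q0]011 (head at position 1)
Step 2: δ(q0, 0) = (q0, 1, R)  ⊢  11[q0]11 (head at position 2)
Step 3: δ(q0, 1) = (q0, 0, R)  ⊢  110[q0]1 (head at position 3)
Step 4: δ(q0, 1) = (q0, 0, R)  ⊢  1100[q0]□ (head at position 4)
Step 5: δ(q0, □) = (q1, □, L)  ⊢  110[q1]0□ (head at position 3)
Reading off the states of these 6 configurations: q0 → q0 → q0 → q0 → q0 → q1

Final answer: q0 → q0 → q0 → q0 → q0 → q1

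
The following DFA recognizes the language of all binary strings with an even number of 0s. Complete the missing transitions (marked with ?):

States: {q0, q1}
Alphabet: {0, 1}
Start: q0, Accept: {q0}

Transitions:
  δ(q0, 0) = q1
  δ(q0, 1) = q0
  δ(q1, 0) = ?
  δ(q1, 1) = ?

What each state remembers (consistent with the given transitions and accept states):
  q0: an even number of 0s has been read so far
  q1: an odd number of 0s has been read so far
Filling in the missing entries:
  δ(q1, 0): in q1 (an odd number of 0s has been read so far), after reading 0 we have: an even number of 0s has been read so far → q0
  δ(q1, 1): in q1 (an odd number of 0s has been read so far), after reading 1 we have: an odd number of 0s has been read so far → q1

Final answer: δ(q1, 0) = q0; δ(q1, 1) = q1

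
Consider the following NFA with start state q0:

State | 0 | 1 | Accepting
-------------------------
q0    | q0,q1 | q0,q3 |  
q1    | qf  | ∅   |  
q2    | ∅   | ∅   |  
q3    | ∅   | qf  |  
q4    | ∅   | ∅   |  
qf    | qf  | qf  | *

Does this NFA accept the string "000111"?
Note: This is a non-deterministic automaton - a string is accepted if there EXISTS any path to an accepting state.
Track the set of states the NFA could be in: start {q0}
Read '0': {q0} → {q0, q1}
Read '0': {q0, q1} → {q0, q1, qf}
Read '0': {q0, q1, qf} → {q0, q1, qf}
Read '1': {q0, q1, qf} → {q0, q3, qf}
Read '1': {q0, q3, qf} → {q0, q3, qf}
Read '1': {q0, q3, qf} → {q0, q3, qf}
Final set {q0, q3, qf} contains accepting state(s) {qf} → accepted.

Final answer: Yes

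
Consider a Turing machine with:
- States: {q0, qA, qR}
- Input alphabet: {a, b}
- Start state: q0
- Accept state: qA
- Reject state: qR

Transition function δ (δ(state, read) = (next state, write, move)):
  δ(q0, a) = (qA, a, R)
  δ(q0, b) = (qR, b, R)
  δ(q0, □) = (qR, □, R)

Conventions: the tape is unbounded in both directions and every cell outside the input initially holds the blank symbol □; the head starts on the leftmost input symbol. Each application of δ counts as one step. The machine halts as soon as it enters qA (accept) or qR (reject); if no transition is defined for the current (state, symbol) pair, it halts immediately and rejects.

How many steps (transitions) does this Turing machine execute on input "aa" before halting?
Step 0: [q0]aa (head at position 0)
Step 1: δ(q0, a) = (qA, a, R)  ⊢  a[qA]a (head at position 1)
The machine is in qA, so it halts and accepts.
Number of transitions executed: 1.

Final answer: 1 steps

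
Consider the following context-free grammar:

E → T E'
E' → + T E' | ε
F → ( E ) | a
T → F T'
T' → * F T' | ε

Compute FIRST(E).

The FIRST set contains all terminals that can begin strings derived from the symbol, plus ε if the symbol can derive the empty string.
FIRST(F): F → ( E ) contributes '(' and F → a contributes 'a', so FIRST(F) = {(, a}. F is not nullable.
FIRST(T): T → F T' begins with F, and F is not nullable, so FIRST(T) = FIRST(F) = {(, a}.
FIRST(E): E → T E' begins with T, and T is not nullable, so FIRST(E) = FIRST(T) = {(, a}.

Final answer: {(, a}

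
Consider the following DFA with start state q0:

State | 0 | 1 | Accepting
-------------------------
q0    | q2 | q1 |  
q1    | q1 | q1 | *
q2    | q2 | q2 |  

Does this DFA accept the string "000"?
Start in q0.
Read '0': q0 → q2
Read '0': q2 → q2
Read '0': q2 → q2
Final state q2 is not accepting, so the string is rejected.

Final answer: No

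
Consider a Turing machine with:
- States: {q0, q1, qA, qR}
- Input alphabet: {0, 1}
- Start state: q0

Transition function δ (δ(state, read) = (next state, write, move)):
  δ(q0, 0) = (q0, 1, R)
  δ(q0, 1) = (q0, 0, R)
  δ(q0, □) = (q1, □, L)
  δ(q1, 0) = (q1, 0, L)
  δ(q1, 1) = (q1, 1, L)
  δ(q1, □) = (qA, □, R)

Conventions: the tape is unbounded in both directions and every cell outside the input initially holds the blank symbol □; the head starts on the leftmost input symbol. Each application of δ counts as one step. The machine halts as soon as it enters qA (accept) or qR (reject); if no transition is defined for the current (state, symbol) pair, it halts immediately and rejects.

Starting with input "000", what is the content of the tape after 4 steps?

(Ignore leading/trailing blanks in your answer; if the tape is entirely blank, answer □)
Step 0: [q0]000 (head at position 0)
Step 1: δ(q0, 0) = (q0, 1, R)  ⊢  1[q0]00 (head at position 1)
Step 2: δ(q0, 0) = (q0, 1, R)  ⊢  11[q0]0 (head at position 2)
Step 3: δ(q0, 0) = (q0, 1, R)  ⊢  111[q0]□ (head at position 3)
Step 4: δ(q0, □) = (q1, □, L)  ⊢  11[q1]1□ (head at position 2)
Tape after 4 steps (ignoring surrounding blanks): 111

Final answer: Tape: 111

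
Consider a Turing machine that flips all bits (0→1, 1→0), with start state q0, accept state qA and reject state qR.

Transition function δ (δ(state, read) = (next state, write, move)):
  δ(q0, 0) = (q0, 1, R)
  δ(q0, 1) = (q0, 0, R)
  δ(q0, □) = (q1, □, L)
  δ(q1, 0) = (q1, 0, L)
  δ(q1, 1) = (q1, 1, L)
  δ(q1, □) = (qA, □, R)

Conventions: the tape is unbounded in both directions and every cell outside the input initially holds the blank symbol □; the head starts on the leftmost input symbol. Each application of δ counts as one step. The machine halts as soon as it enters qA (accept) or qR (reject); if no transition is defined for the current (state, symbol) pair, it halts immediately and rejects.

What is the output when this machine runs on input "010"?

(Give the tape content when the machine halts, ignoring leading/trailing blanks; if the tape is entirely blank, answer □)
Step 0: [q0]010 (head at position 0)
Step 1: δ(q0, 0) = (q0, 1, R)  ⊢  1[q0]10 (head at position 1)
Step 2: δ(q0, 1) = (q0, 0, R)  ⊢  10[q0]0 (head at position 2)
Step 3: δ(q0, 0) = (q0, 1, R)  ⊢  101[q0]□ (head at position 3)
Step 4: δ(q0, □) = (q1, □, L)  ⊢  10[q1]1□ (head at position 2)
Step 5: δ(q1, 1) = (q1, 1, L)  ⊢  1[q1]01□ (head at position 1)
Step 6: δ(q1, 0) = (q1, 0, L)  ⊢  [q1]101□ (head at position 0)
Step 7: δ(q1, 1) = (q1, 1, L)  ⊢  [q1]□101□ (head at position -1)
Step 8: δ(q1, □) = (qA, □, R)  ⊢  □[qA]101□ (head at position 0)
The machine is in qA, so it halts and accepts.
Tape content when halted (ignoring surrounding blanks): 101

Final answer: Output: 101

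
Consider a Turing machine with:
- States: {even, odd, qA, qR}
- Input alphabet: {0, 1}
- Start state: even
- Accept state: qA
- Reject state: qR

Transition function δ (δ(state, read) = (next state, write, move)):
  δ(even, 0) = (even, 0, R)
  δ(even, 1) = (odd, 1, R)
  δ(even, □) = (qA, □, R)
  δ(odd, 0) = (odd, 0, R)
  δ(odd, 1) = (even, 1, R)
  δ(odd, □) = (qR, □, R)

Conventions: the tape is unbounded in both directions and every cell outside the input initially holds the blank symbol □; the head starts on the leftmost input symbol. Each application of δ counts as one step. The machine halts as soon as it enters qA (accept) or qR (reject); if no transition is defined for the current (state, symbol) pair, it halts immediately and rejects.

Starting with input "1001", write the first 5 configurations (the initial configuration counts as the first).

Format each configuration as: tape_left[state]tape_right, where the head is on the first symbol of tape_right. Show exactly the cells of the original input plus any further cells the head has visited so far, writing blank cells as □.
Step 0: [even]1001 (head at position 0)
Step 1: δ(even, 1) = (odd, 1, R)  ⊢  1[odd]001 (head at position 1)
Step 2: δ(odd, 0) = (odd, 0, R)  ⊢  10[odd]01 (head at position 2)
Step 3: δ(odd, 0) = (odd, 0, R)  ⊢  100[odd]1 (head at position 3)
Step 4: δ(odd, 1) = (even, 1, R)  ⊢  1001[even]□ (head at position 4)

Final answer: [even]1001 ⊢ 1[odd]001 ⊢ 10[odd]01 ⊢ 100[odd]1 ⊢ 1001[even]□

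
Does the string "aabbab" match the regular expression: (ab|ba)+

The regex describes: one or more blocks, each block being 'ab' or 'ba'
No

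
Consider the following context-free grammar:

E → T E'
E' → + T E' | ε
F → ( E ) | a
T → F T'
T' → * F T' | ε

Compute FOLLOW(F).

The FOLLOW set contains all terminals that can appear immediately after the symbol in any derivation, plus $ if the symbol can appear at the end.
Useful FIRST sets: FIRST(E') = {+, ε}, FIRST(T') = {*, ε} (both E' and T' are nullable).
FOLLOW(E): E is the start symbol → $; E appears in F → ( E ) followed by ')' → FOLLOW(E) = {), $}.
FOLLOW(E'): E' appears at the right end of E → T E' and of E' → + T E', so FOLLOW(E') ⊇ FOLLOW(E) (the second occurrence adds nothing new). FOLLOW(E') = {), $}.
FOLLOW(T): in E → T E' and E' → + T E', T is followed by E': add FIRST(E') minus ε = {+}; since E' is nullable, also add FOLLOW(E) and FOLLOW(E') = {), $}. FOLLOW(T) = {+, ), $}.
FOLLOW(T'): T' appears at the right end of T → F T' and of T' → * F T', so FOLLOW(T') = FOLLOW(T) = {+, ), $}.
FOLLOW(F): in T → F T' and T' → * F T', F is followed by T': add FIRST(T') minus ε = {*}; since T' is nullable, also add FOLLOW(T) and FOLLOW(T') = {+, ), $}. FOLLOW(F) = {*, +, ), $}.

Final answer: {$, ), *, +}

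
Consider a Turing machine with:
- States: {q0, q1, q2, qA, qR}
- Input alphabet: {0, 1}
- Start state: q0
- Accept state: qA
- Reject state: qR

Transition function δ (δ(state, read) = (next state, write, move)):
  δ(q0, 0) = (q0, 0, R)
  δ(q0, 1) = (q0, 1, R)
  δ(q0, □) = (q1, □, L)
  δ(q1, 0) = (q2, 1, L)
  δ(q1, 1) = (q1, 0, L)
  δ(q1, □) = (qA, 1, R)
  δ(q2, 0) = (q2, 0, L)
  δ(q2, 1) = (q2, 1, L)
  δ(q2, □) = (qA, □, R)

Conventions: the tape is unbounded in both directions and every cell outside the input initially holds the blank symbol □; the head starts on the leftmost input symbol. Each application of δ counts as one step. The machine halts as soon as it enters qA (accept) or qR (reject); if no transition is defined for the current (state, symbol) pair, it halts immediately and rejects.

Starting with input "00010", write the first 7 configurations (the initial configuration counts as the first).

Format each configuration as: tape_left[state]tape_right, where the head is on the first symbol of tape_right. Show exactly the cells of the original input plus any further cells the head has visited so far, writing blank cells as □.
Step 0: [q0]00010 (head at position 0)
Step 1: δ(q0, 0) = (q0, 0, R)  ⊢  0[q0]0010 (head at position 1)
Step 2: δ(q0, 0) = (q0, 0, R)  ⊢  00[q0]010 (head at position 2)
Step 3: δ(q0, 0) = (q0, 0, R)  ⊢  000[q0]10 (head at position 3)
Step 4: δ(q0, 1) = (q0, 1, R)  ⊢  0001[q0]0 (head at position 4)
Step 5: δ(q0, 0) = (q0, 0, R)  ⊢  00010[q0]□ (head at position 5)
Step 6: δ(q0, □) = (q1, □, L)  ⊢  0001[q1]0□ (head at position 4)

Final answer: [q0]00010 ⊢ 0[q0]0010 ⊢ 00[q0]010 ⊢ 000[q0]10 ⊢ 0001[q0]0 ⊢ 00010[q0]□ ⊢ 0001[q1]0□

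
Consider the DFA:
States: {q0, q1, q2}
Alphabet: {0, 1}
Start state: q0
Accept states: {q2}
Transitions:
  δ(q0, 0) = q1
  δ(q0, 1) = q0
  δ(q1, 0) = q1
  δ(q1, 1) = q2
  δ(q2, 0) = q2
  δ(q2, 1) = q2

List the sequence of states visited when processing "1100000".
Starting at q0
Read '1': q0 -> q0
Read '1': q0 -> q0
Read '0': q0 -> q1
Read '0': q1 -> q1
Read '0': q1 -> q1
Read '0': q1 -> q1
Read '0': q1 -> q1

Final answer: q0 -> q0 -> q0 -> q1 -> q1 -> q1 -> q1 -> q1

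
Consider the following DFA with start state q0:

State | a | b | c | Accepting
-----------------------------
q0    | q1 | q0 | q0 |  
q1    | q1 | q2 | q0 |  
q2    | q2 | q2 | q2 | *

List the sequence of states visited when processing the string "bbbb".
q0 → q0 → q0 → q0 → q0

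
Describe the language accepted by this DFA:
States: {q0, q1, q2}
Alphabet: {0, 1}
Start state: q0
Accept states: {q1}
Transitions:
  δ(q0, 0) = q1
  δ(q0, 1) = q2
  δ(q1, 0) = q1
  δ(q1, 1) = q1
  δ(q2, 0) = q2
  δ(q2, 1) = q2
Analyzing the DFA structure:
Start state: q0
Accept states: {q1}
Interpreting what each state remembers (checking against the transitions):
  q0: nothing has been read yet
  q1: the first symbol was 0
  q2: the first symbol was 1 (trap state)
  δ(q0, 0): in q0 (nothing has been read yet), after reading 0 we have: the first symbol was 0 → q1
  δ(q0, 1): in q0 (nothing has been read yet), after reading 1 we have: the first symbol was 1 (trap state) → q2
  δ(q1, 0): in q1 (the first symbol was 0), after reading 0 we have: the first symbol was 0 → q1
  δ(q1, 1): in q1 (the first symbol was 0), after reading 1 we have: the first symbol was 0 → q1
  δ(q2, 0): in q2 (the first symbol was 1 (trap state)), after reading 0 we have: the first symbol was 1 (trap state) → q2
  δ(q2, 1): in q2 (the first symbol was 1 (trap state)), after reading 1 we have: the first symbol was 1 (trap state) → q2
A string is accepted iff it ends in {q1}, i.e. the first symbol was 0.
Language: All binary strings starting with 0

Final answer: All binary strings starting with 0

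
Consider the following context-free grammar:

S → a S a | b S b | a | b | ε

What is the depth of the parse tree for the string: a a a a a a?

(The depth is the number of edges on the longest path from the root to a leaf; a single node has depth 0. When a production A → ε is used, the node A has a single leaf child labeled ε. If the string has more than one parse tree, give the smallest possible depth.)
The string has even length 6, so its (unique) parse tree peels off matching outer symbols: S → a S a, S → a S a, S → a S a, and finally S → ε for the empty middle.
The S nodes are at depths 0..3; the ε leaf under the innermost S is at depth 4 (terminal leaves are at depths 1..3).
Depth = 4.

Final answer: 4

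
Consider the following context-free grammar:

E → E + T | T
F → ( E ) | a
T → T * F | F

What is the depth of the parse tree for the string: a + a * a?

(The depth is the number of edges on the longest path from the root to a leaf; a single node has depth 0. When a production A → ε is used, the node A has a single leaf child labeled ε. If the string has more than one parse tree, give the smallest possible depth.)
The grammar is unambiguous; the parse tree of a + a * a is:
E → E + T at the root (depth 0).
  Left E (depth 1) → T (2) → F (3) → a (4).
  Right T (depth 1) → T * F; that T (2) → F (3) → a (4); F (2) → a (3).
The longest root-to-leaf paths have 4 edges.
Depth = 4.

Final answer: 4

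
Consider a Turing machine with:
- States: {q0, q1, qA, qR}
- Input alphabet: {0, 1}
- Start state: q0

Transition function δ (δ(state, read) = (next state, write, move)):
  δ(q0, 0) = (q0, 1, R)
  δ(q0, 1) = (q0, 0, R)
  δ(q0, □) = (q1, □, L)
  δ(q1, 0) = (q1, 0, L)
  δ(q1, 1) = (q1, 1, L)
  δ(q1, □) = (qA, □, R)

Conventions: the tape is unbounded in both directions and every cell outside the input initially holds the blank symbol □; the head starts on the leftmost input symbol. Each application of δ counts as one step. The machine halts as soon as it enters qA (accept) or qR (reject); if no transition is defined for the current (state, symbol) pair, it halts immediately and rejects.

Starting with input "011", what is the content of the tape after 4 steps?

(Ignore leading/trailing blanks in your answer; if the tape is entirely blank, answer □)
Step 0: [q0]011 (head at position 0)
Step 1: δ(q0, 0) = (q0, 1, R)  ⊢  1[q0]11 (head at position 1)
Step 2: δ(q0, 1) = (q0, 0, R)  ⊢  10[q0]1 (head at position 2)
Step 3: δ(q0, 1) = (q0, 0, R)  ⊢  100[q0]□ (head at position 3)
Step 4: δ(q0, □) = (q1, □, L)  ⊢  10[q1]0□ (head at position 2)
Tape after 4 steps (ignoring surrounding blanks): 100

Final answer: Tape: 100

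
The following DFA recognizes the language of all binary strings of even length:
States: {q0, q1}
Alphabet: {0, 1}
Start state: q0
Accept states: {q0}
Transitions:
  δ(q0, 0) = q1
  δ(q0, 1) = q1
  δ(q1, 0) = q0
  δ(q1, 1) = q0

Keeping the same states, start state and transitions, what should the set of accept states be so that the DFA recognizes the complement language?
The DFA is complete (every state has a transition on every symbol), so the complement
is recognized by the same DFA with accepting and non-accepting states swapped.
Original accept states: {q0}
Complement accept states = All states - Original accept states
= {q0, q1} - {q0}
= {q1}
Complement language: strings of ODD length

Final answer: {q1}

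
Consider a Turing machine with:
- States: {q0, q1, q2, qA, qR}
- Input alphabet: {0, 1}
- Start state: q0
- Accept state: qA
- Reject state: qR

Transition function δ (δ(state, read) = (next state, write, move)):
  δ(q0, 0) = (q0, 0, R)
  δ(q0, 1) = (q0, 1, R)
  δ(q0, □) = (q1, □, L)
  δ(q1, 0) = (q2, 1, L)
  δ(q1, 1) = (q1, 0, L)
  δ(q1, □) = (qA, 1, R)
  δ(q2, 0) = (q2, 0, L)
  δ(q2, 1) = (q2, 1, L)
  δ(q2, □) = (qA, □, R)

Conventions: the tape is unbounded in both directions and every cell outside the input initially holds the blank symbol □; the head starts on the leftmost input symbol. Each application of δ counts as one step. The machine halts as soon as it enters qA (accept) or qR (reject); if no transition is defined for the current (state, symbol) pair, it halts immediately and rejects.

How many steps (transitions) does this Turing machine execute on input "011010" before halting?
Step 0: [q0]011010 (head at position 0)
Step 1: δ(q0, 0) = (q0, 0, R)  ⊢  0[q0]11010 (head at position 1)
Step 2: δ(q0, 1) = (q0, 1, R)  ⊢  01[q0]1010 (head at position 2)
Step 3: δ(q0, 1) = (q0, 1, R)  ⊢  011[q0]010 (head at position 3)
Step 4: δ(q0, 0) = (q0, 0, R)  ⊢  0110[q0]10 (head at position 4)
Step 5: δ(q0, 1) = (q0, 1, R)  ⊢  01101[q0]0 (head at position 5)
Step 6: δ(q0, 0) = (q0, 0, R)  ⊢  011010[q0]□ (head at position 6)
Step 7: δ(q0, □) = (q1, □, L)  ⊢  01101[q1]0□ (head at position 5)
Step 8: δ(q1, 0) = (q2, 1, L)  ⊢  0110[q2]11□ (head at position 4)
Step 9: δ(q2, 1) = (q2, 1, L)  ⊢  011[q2]011□ (head at position 3)
Step 10: δ(q2, 0) = (q2, 0, L)  ⊢  01[q2]1011□ (head at position 2)
Step 11: δ(q2, 1) = (q2, 1, L)  ⊢  0[q2]11011□ (head at position 1)
Step 12: δ(q2, 1) = (q2, 1, L)  ⊢  [q2]011011□ (head at position 0)
Step 13: δ(q2, 0) = (q2, 0, L)  ⊢  [q2]□011011□ (head at position -1)
Step 14: δ(q2, □) = (qA, □, R)  ⊢  □[qA]011011□ (head at position 0)
The machine is in qA, so it halts and accepts.
Number of transitions executed: 14.

Final answer: 14 steps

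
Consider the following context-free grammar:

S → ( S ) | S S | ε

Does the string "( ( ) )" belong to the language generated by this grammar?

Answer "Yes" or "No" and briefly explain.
A derivation exists: S ⇒ ( S ) ⇒ ( ( S ) ) ⇒ ( ( ) ) (using S → ( S ) twice, then S → ε).

Final answer: Yes - a valid derivation exists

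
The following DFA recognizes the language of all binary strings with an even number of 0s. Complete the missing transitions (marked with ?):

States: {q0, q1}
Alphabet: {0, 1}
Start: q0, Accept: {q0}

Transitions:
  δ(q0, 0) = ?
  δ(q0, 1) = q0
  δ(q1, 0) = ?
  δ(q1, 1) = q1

What each state remembers (consistent with the given transitions and accept states):
  q0: an even number of 0s has been read so far
  q1: an odd number of 0s has been read so far
Filling in the missing entries:
  δ(q0, 0): in q0 (an even number of 0s has been read so far), after reading 0 we have: an odd number of 0s has been read so far → q1
  δ(q1, 0): in q1 (an odd number of 0s has been read so far), after reading 0 we have: an even number of 0s has been read so far → q0

Final answer: δ(q0, 0) = q1; δ(q1, 0) = q0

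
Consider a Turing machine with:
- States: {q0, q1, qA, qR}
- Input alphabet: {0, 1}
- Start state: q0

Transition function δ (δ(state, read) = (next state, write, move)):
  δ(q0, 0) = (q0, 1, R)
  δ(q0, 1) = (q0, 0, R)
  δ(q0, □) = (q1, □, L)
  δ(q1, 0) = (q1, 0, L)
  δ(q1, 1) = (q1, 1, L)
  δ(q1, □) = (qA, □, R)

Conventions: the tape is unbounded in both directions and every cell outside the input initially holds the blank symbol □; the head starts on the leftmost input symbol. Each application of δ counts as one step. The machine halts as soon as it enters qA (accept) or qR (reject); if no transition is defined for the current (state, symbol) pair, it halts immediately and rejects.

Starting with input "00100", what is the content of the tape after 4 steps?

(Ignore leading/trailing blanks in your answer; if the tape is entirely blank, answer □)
Step 0: [q0]00100 (head at position 0)
Step 1: δ(q0, 0) = (q0, 1, R)  ⊢  1[q0]0100 (head at position 1)
Step 2: δ(q0, 0) = (q0, 1, R)  ⊢  11[q0]100 (head at position 2)
Step 3: δ(q0, 1) = (q0, 0, R)  ⊢  110[q0]00 (head at position 3)
Step 4: δ(q0, 0) = (q0, 1, R)  ⊢  1101[q0]0 (head at position 4)
Tape after 4 steps (ignoring surrounding blanks): 11010

Final answer: Tape: 11010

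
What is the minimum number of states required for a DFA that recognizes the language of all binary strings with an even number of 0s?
Language: binary strings with an even number of 0s
Lower bound (Myhill–Nerode): the prefixes ε, 0 are pairwise distinguishable:
  ε vs 0: suffix ε distinguishes them (ε has zero 0s (accepted), 0 has one 0 (rejected))
So any DFA needs at least 2 states.
Upper bound: a DFA with 2 states exists (one state per class above).
Minimum states: 2

Final answer: 2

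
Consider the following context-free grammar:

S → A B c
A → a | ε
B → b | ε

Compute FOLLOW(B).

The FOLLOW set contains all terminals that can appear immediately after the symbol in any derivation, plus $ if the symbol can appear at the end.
B occurs in S → A B c, immediately followed by the terminal c. So FOLLOW(B) = {c}.

Final answer: {c}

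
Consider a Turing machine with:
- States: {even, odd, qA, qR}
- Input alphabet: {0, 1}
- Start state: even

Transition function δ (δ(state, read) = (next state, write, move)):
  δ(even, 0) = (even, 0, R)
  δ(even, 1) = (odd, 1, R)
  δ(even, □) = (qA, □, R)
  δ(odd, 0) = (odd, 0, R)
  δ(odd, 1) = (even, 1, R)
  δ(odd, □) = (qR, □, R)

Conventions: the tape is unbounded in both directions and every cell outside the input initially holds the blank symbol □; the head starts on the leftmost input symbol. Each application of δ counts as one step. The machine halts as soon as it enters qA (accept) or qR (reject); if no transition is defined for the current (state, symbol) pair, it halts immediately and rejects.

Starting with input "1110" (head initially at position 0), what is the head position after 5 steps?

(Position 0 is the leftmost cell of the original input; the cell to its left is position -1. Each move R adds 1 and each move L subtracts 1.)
Step 0: [even]1110 (head at position 0)
Step 1: δ(even, 1) = (odd, 1, R)  ⊢  1[odd]110 (head at position 1)
Step 2: δ(odd, 1) = (even, 1, R)  ⊢  11[even]10 (head at position 2)
Step 3: δ(even, 1) = (odd, 1, R)  ⊢  111[odd]0 (head at position 3)
Step 4: δ(odd, 0) = (odd, 0, R)  ⊢  1110[odd]□ (head at position 4)
Step 5: δ(odd, □) = (qR, □, R)  ⊢  1110□[qR]□ (head at position 5)
Head position after 5 steps: 5

Final answer: Position 5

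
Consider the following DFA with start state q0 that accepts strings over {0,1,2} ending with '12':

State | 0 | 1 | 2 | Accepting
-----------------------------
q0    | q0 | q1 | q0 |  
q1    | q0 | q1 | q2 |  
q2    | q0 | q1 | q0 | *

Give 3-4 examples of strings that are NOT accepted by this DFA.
Any strings that end in a non-accepting state work; for example:
"102": q0 → q1 → q0 → q0; q0 is not accepting → rejected
"0121": q0 → q0 → q1 → q2 → q1; q1 is not accepting → rejected
"0211": q0 → q0 → q0 → q1 → q1; q1 is not accepting → rejected
"1101": q0 → q1 → q1 → q0 → q1; q1 is not accepting → rejected

Final answer: "102", "0121", "0211", "1101"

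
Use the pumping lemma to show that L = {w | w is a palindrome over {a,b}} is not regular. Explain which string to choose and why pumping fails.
Language: L = {w | w is a palindrome over {a,b}} (strings that read the same forwards and backwards)
Step 1: Assume for contradiction that L is regular, with pumping length p.
Step 2: Choose s = a^p b a^p. Then s ∈ L (it reads the same forwards and backwards) and |s| ≥ p.
Step 3: Consider any decomposition s = xyz with |xy| ≤ p and |y| > 0. Since |xy| ≤ p and the first p symbols of s are all a's, y = a^k for some k with 1 ≤ k ≤ p.
Step 4: Pumping up (i = 2): xy²z = a^(p+k) b a^p. Its reverse is a^p b a^(p+k) ≠ a^(p+k) b a^p (the single b is no longer in the middle), so xy²z is not a palindrome and xy²z ∉ L.
This contradicts the pumping lemma, so L is not regular.

Final answer: Choose s = a^p b a^p. Since |xy| ≤ p, y = a^k with k ≥ 1. Then xy²z = a^(p+k) b a^p is not a palindrome, so ∉ L.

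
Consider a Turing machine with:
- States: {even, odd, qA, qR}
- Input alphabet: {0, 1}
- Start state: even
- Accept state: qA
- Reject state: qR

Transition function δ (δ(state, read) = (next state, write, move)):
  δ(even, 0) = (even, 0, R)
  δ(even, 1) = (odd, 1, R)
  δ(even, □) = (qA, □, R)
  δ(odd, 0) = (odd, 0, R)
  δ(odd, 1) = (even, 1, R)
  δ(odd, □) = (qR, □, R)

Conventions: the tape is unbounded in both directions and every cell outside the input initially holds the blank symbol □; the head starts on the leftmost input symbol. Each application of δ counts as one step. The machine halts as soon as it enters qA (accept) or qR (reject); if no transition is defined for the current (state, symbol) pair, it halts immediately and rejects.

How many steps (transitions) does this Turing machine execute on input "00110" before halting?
Step 0: [even]00110 (head at position 0)
Step 1: δ(even, 0) = (even, 0, R)  ⊢  0[even]0110 (head at position 1)
Step 2: δ(even, 0) = (even, 0, R)  ⊢  00[even]110 (head at position 2)
Step 3: δ(even, 1) = (odd, 1, R)  ⊢  001[odd]10 (head at position 3)
Step 4: δ(odd, 1) = (even, 1, R)  ⊢  0011[even]0 (head at position 4)
Step 5: δ(even, 0) = (even, 0, R)  ⊢  00110[even]□ (head at position 5)
Step 6: δ(even, □) = (qA, □, R)  ⊢  00110□[qA]□ (head at position 6)
The machine is in qA, so it halts and accepts.
Number of transitions executed: 6.

Final answer: 6 steps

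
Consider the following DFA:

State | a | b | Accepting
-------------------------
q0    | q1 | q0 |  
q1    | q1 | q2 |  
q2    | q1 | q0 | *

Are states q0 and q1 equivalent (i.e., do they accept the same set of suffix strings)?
Try the suffix "b".
From q0: q0 → q0 — not accepting.
From q1: q1 → q2 — accepting.
The two states disagree on this suffix, so they are not equivalent.

Final answer: No. Distinguishing string: "b" - accepted from q1 but not from q0.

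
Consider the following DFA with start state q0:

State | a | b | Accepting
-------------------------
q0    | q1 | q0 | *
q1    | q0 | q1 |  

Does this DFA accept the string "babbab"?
Start in q0.
Read 'b': q0 → q0
Read 'a': q0 → q1
Read 'b': q1 → q1
Read 'b': q1 → q1
Read 'a': q1 → q0
Read 'b': q0 → q0
Final state q0 is accepting, so the string is accepted.

Final answer: Yes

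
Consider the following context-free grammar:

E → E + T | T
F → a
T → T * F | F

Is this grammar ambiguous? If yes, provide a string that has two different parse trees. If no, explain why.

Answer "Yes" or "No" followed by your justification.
This is the standard stratified expression grammar: '+' is introduced only by the left-recursive rule E → E + T and '*' only by the left-recursive rule T → T * F, with F → a. For any string, the last '+' must be the one produced at the root E (everything after it is a T containing no '+'), and likewise within each T the last '*' is produced at its root. This fixes the parse tree uniquely (left-associative, '*' binding tighter than '+'), so every string has exactly one parse tree.

Final answer: No - the grammar is unambiguous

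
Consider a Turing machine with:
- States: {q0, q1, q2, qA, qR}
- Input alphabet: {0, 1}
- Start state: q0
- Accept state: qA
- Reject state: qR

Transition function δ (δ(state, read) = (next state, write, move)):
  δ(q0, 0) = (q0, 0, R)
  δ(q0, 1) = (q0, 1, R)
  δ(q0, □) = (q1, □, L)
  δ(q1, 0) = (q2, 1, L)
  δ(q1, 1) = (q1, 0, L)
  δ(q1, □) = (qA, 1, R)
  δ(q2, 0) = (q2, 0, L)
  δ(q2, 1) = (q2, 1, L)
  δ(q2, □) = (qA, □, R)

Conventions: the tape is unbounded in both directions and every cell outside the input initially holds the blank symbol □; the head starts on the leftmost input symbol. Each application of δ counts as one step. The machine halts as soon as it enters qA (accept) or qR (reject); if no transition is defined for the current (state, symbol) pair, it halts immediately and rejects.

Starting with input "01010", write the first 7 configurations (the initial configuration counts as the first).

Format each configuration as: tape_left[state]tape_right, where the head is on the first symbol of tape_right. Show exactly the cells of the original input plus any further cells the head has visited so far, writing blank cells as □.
Step 0: [q0]01010 (head at position 0)
Step 1: δ(q0, 0) = (q0, 0, R)  ⊢  0[q0]1010 (head at position 1)
Step 2: δ(q0, 1) = (q0, 1, R)  ⊢  01[q0]010 (head at position 2)
Step 3: δ(q0, 0) = (q0, 0, R)  ⊢  010[q0]10 (head at position 3)
Step 4: δ(q0, 1) = (q0, 1, R)  ⊢  0101[q0]0 (head at position 4)
Step 5: δ(q0, 0) = (q0, 0, R)  ⊢  01010[q0]□ (head at position 5)
Step 6: δ(q0, □) = (q1, □, L)  ⊢  0101[q1]0□ (head at position 4)

Final answer: [q0]01010 ⊢ 0[q0]1010 ⊢ 01[q0]010 ⊢ 010[q0]10 ⊢ 0101[q0]0 ⊢ 01010[q0]□ ⊢ 0101[q1]0□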